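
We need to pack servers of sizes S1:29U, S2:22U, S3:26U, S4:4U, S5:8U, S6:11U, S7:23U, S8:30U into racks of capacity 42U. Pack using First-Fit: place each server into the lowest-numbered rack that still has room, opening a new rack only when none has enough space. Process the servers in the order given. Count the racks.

rack 1: place S1 (29U), 13U left
rack 2: place S2 (22U), 20U left
rack 3: place S3 (26U), 16U left
rack 1: place S4 (4U), 9U left
rack 1: place S5 (8U), 1U left
rack 2: place S6 (11U), 9U left
rack 4: place S7 (23U), 19U left
rack 5: place S8 (30U), 12U left
Final racks: [29,4,8] [22,11] [26] [23] [30].

5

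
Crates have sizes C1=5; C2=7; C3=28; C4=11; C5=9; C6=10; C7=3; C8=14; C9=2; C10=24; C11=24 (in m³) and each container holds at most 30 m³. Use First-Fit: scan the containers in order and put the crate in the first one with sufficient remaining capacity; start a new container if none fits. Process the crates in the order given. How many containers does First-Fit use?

6

Put C1 (5 m³) in container 1; 25 m³ remain.
Put C2 (7 m³) in container 1; 18 m³ remain.
Put C3 (28 m³) in container 2; 2 m³ remain.
Put C4 (11 m³) in container 1; 7 m³ remain.
Put C5 (9 m³) in container 3; 21 m³ remain.
Put C6 (10 m³) in container 3; 11 m³ remain.
Put C7 (3 m³) in container 1; 4 m³ remain.
Put C8 (14 m³) in container 4; 16 m³ remain.
Put C9 (2 m³) in container 1; 2 m³ remain.
Put C10 (24 m³) in container 5; 6 m³ remain.
Put C11 (24 m³) in container 6; 6 m³ remain.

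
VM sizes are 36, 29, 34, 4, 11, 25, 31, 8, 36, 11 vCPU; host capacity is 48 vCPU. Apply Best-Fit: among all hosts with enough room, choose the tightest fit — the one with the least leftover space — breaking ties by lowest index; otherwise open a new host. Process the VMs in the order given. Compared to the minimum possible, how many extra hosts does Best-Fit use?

Best-Fit: [36,4,8] [29] [34,11] [25] [31] [36,11] → 6 hosts.
6 VMs exceed 24 vCPU (half the capacity), and no two of those can share a host, so at least 6 hosts are needed.
So 6 is already optimal.

0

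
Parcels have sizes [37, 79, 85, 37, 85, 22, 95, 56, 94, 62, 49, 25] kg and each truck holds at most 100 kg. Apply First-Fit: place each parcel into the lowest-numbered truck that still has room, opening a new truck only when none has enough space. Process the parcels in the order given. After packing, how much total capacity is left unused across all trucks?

37 kg → truck 1 (remaining 63 kg)
79 kg → truck 2 (remaining 21 kg)
85 kg → truck 3 (remaining 15 kg)
37 kg → truck 1 (remaining 26 kg)
85 kg → truck 4 (remaining 15 kg)
22 kg → truck 1 (remaining 4 kg)
95 kg → truck 5 (remaining 5 kg)
56 kg → truck 6 (remaining 44 kg)
94 kg → truck 7 (remaining 6 kg)
62 kg → truck 8 (remaining 38 kg)
49 kg → truck 9 (remaining 51 kg)
25 kg → truck 6 (remaining 19 kg)
9 trucks × 100 kg = 900 kg; used 726 kg; unused 174 kg.

174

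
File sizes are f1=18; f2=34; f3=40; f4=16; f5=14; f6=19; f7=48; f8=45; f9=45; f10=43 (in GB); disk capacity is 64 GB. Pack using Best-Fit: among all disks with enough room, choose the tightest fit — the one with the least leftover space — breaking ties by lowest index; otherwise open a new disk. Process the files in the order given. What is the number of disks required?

7

disk 1: place f1 (18 GB), 46 GB left
disk 1: place f2 (34 GB), 12 GB left
disk 2: place f3 (40 GB), 24 GB left
disk 2: place f4 (16 GB), 8 GB left
disk 3: place f5 (14 GB), 50 GB left
disk 3: place f6 (19 GB), 31 GB left
disk 4: place f7 (48 GB), 16 GB left
disk 5: place f8 (45 GB), 19 GB left
disk 6: place f9 (45 GB), 19 GB left
disk 7: place f10 (43 GB), 21 GB left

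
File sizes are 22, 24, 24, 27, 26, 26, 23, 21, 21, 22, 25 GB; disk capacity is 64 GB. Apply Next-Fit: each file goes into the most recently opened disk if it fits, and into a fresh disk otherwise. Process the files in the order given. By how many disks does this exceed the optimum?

1

Next-Fit: [22,24] [24,27] [26,26] [23,21] [21,22] [25] → 6 disks.
Total size 261 GB; any packing needs at least ⌈261/64⌉ = 5 disks.
An optimal packing achieves that bound: [27,26] [26,25] [24,24] [23,22] [22,21,21] → 5 disks.
Excess: 6 − 5 = 1.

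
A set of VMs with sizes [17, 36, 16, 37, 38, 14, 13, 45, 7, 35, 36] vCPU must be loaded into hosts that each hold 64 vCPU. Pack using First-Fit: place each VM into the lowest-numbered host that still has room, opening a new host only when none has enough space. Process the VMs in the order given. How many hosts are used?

Put 17 vCPU in host 1; 47 vCPU remain.
Put 36 vCPU in host 1; 11 vCPU remain.
Put 16 vCPU in host 2; 48 vCPU remain.
Put 37 vCPU in host 2; 11 vCPU remain.
Put 38 vCPU in host 3; 26 vCPU remain.
Put 14 vCPU in host 3; 12 vCPU remain.
Put 13 vCPU in host 4; 51 vCPU remain.
Put 45 vCPU in host 4; 6 vCPU remain.
Put 7 vCPU in host 1; 4 vCPU remain.
Put 35 vCPU in host 5; 29 vCPU remain.
Put 36 vCPU in host 6; 28 vCPU remain.
Final hosts: [17,36,7] [16,37] [38,14] [13,45] [35] [36].

6 hosts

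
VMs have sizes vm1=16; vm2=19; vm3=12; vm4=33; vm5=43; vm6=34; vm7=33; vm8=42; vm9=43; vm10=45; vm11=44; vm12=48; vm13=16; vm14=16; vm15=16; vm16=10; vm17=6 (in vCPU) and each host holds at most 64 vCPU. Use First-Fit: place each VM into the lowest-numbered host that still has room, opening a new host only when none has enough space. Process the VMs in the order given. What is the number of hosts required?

host 1: place vm1 (16 vCPU), 48 vCPU left
host 1: place vm2 (19 vCPU), 29 vCPU left
host 1: place vm3 (12 vCPU), 17 vCPU left
host 2: place vm4 (33 vCPU), 31 vCPU left
host 3: place vm5 (43 vCPU), 21 vCPU left
host 4: place vm6 (34 vCPU), 30 vCPU left
host 5: place vm7 (33 vCPU), 31 vCPU left
host 6: place vm8 (42 vCPU), 22 vCPU left
host 7: place vm9 (43 vCPU), 21 vCPU left
host 8: place vm10 (45 vCPU), 19 vCPU left
host 9: place vm11 (44 vCPU), 20 vCPU left
host 10: place vm12 (48 vCPU), 16 vCPU left
host 1: place vm13 (16 vCPU), 1 vCPU left
host 2: place vm14 (16 vCPU), 15 vCPU left
host 3: place vm15 (16 vCPU), 5 vCPU left
host 2: place vm16 (10 vCPU), 5 vCPU left
host 4: place vm17 (6 vCPU), 24 vCPU left

10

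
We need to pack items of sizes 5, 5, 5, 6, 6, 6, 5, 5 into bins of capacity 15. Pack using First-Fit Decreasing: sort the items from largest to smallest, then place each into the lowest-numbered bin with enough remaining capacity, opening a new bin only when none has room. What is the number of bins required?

Sorted descending: 6, 6, 6, 5, 5, 5, 5, 5.
bin 1: place 6, 9 left
bin 1: place 6, 3 left
bin 2: place 6, 9 left
bin 2: place 5, 4 left
bin 3: place 5, 10 left
bin 3: place 5, 5 left
bin 3: place 5, 0 left
bin 4: place 5, 10 left
Final bins: [6,6] [6,5] [5,5,5] [5].

4 bins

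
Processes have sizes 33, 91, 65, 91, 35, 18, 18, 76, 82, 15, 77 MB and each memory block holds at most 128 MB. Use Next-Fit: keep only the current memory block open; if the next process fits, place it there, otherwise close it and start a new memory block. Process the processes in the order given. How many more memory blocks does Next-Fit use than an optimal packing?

Next-Fit: [33,91] [65] [91,35] [18,18,76] [82,15] [77] → 6 memory blocks.
6 processes exceed 64 MB (half the capacity), and no two of those can share a memory block, so at least 6 memory blocks are needed.
So 6 is already optimal.

0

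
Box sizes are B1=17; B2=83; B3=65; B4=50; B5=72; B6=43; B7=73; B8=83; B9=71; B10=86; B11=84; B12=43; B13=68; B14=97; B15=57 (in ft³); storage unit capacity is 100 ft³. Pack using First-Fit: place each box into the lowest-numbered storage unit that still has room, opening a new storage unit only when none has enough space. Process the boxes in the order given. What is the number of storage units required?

storage unit 1: place B1 (17 ft³), 83 ft³ left
storage unit 1: place B2 (83 ft³), 0 ft³ left
storage unit 2: place B3 (65 ft³), 35 ft³ left
storage unit 3: place B4 (50 ft³), 50 ft³ left
storage unit 4: place B5 (72 ft³), 28 ft³ left
storage unit 3: place B6 (43 ft³), 7 ft³ left
storage unit 5: place B7 (73 ft³), 27 ft³ left
storage unit 6: place B8 (83 ft³), 17 ft³ left
storage unit 7: place B9 (71 ft³), 29 ft³ left
storage unit 8: place B10 (86 ft³), 14 ft³ left
storage unit 9: place B11 (84 ft³), 16 ft³ left
storage unit 10: place B12 (43 ft³), 57 ft³ left
storage unit 11: place B13 (68 ft³), 32 ft³ left
storage unit 12: place B14 (97 ft³), 3 ft³ left
storage unit 10: place B15 (57 ft³), 0 ft³ left

12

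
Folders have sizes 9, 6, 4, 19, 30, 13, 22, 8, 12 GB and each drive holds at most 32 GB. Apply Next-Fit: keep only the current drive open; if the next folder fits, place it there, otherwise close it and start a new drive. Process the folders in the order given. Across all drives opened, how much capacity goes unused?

69

Put 9 GB in drive 1; 23 GB remain.
Put 6 GB in drive 1; 17 GB remain.
Put 4 GB in drive 1; 13 GB remain.
Put 19 GB in drive 2; 13 GB remain.
Put 30 GB in drive 3; 2 GB remain.
Put 13 GB in drive 4; 19 GB remain.
Put 22 GB in drive 5; 10 GB remain.
Put 8 GB in drive 5; 2 GB remain.
Put 12 GB in drive 6; 20 GB remain.
6 drives × 32 GB = 192 GB; used 123 GB; unused 69 GB.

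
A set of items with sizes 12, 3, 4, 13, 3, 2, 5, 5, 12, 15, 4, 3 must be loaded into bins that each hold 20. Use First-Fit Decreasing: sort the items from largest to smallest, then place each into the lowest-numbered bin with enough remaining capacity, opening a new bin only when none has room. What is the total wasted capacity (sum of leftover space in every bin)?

19

Sorted descending: 15, 13, 12, 12, 5, 5, 4, 4, 3, 3, 3, 2.
bin 1: place 15, 5 left
bin 2: place 13, 7 left
bin 3: place 12, 8 left
bin 4: place 12, 8 left
bin 1: place 5, 0 left
bin 2: place 5, 2 left
bin 3: place 4, 4 left
bin 3: place 4, 0 left
bin 4: place 3, 5 left
bin 4: place 3, 2 left
bin 5: place 3, 17 left
bin 2: place 2, 0 left
5 bins × 20 = 100; used 81; unused 19.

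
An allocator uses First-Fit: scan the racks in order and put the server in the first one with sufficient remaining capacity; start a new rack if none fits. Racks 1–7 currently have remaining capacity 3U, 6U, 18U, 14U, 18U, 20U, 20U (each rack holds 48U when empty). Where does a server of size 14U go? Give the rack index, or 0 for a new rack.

Racks with room: rack 3 (18U), rack 4 (14U), rack 5 (18U), rack 6 (20U), rack 7 (20U).
The first with room is rack 3.

3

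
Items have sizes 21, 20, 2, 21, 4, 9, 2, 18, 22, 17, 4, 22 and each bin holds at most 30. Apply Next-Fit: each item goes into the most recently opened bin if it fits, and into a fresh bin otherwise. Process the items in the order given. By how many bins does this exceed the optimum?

0

Next-Fit: [21] [20,2] [21,4] [9,2,18] [22] [17,4] [22] → 7 bins.
7 items exceed 15 (half the capacity), and no two of those can share a bin, so at least 7 bins are needed.
So 7 is already optimal.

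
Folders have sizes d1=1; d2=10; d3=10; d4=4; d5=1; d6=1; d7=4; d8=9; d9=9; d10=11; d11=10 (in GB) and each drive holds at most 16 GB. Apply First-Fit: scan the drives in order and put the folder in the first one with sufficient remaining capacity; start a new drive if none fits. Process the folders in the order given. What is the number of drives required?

6

d1 (1 GB) → drive 1 (remaining 15 GB)
d2 (10 GB) → drive 1 (remaining 5 GB)
d3 (10 GB) → drive 2 (remaining 6 GB)
d4 (4 GB) → drive 1 (remaining 1 GB)
d5 (1 GB) → drive 1 (remaining 0 GB)
d6 (1 GB) → drive 2 (remaining 5 GB)
d7 (4 GB) → drive 2 (remaining 1 GB)
d8 (9 GB) → drive 3 (remaining 7 GB)
d9 (9 GB) → drive 4 (remaining 7 GB)
d10 (11 GB) → drive 5 (remaining 5 GB)
d11 (10 GB) → drive 6 (remaining 6 GB)
Final drives: [1,10,4,1] [10,1,4] [9] [9] [11] [10].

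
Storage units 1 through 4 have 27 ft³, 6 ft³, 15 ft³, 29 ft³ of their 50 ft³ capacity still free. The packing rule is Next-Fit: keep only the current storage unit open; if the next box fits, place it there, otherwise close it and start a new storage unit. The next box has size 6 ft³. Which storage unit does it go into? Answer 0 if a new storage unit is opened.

Next-Fit only looks at storage unit 4, which has 29 ft³ free.
6 ft³ fits there.

4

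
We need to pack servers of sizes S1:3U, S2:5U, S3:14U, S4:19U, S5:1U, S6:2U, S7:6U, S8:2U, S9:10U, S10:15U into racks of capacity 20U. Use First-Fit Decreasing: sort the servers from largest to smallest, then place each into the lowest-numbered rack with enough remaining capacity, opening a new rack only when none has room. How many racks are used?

Sorted descending: 19, 15, 14, 10, 6, 5, 3, 2, 2, 1.
rack 1: place 19U, 1U left
rack 2: place 15U, 5U left
rack 3: place 14U, 6U left
rack 4: place 10U, 10U left
rack 3: place 6U, 0U left
rack 2: place 5U, 0U left
rack 4: place 3U, 7U left
rack 4: place 2U, 5U left
rack 4: place 2U, 3U left
rack 1: place 1U, 0U left
Final racks: [19,1] [15,5] [14,6] [10,3,2,2].

4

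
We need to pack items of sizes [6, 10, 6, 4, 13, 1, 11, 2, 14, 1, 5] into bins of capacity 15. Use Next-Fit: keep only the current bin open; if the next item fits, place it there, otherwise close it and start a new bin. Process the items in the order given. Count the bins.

Put 6 in bin 1; 9 remain.
Put 10 in bin 2; 5 remain.
Put 6 in bin 3; 9 remain.
Put 4 in bin 3; 5 remain.
Put 13 in bin 4; 2 remain.
Put 1 in bin 4; 1 remain.
Put 11 in bin 5; 4 remain.
Put 2 in bin 5; 2 remain.
Put 14 in bin 6; 1 remain.
Put 1 in bin 6; 0 remain.
Put 5 in bin 7; 10 remain.

7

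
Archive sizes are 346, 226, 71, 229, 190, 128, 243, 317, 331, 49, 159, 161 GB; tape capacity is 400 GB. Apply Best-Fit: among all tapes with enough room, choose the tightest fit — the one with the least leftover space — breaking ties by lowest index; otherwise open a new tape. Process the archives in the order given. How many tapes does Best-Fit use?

8

tape 1: place 346 GB, 54 GB left
tape 2: place 226 GB, 174 GB left
tape 2: place 71 GB, 103 GB left
tape 3: place 229 GB, 171 GB left
tape 4: place 190 GB, 210 GB left
tape 3: place 128 GB, 43 GB left
tape 5: place 243 GB, 157 GB left
tape 6: place 317 GB, 83 GB left
tape 7: place 331 GB, 69 GB left
tape 1: place 49 GB, 5 GB left
tape 4: place 159 GB, 51 GB left
tape 8: place 161 GB, 239 GB left
Final tapes: [346,49] [226,71] [229,128] [190,159] [243] [317] [331] [161].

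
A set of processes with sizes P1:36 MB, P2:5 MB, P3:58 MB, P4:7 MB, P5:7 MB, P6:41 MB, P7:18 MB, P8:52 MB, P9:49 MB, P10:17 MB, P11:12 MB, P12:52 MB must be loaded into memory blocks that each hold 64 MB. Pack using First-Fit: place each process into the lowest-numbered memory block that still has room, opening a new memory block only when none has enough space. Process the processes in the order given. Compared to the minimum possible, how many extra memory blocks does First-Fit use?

1

First-Fit: [36,5,7,7] [58] [41,18] [52,12] [49] [17] [52] → 7 memory blocks.
Total size 354 MB; any packing needs at least ⌈354/64⌉ = 6 memory blocks.
An optimal packing achieves that bound: [58,5] [52,12] [52,7] [49,7] [41,18] [36,17] → 6 memory blocks.
Excess: 7 − 6 = 1.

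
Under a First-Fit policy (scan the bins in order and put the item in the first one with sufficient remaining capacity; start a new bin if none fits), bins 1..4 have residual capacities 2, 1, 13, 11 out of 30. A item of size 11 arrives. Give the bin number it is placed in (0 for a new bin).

3

Bins with room: bin 3 (13), bin 4 (11).
The first with room is bin 3.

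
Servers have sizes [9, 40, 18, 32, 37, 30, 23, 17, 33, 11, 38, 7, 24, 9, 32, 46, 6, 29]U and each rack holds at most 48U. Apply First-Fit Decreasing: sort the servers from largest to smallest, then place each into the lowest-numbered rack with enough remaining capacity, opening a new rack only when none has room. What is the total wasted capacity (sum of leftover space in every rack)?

Sorted descending: 46, 40, 38, 37, 33, 32, 32, 30, 29, 24, 23, 18, 17, 11, 9, 9, 7, 6.
rack 1: place 46U, 2U left
rack 2: place 40U, 8U left
rack 3: place 38U, 10U left
rack 4: place 37U, 11U left
rack 5: place 33U, 15U left
rack 6: place 32U, 16U left
rack 7: place 32U, 16U left
rack 8: place 30U, 18U left
rack 9: place 29U, 19U left
rack 10: place 24U, 24U left
rack 10: place 23U, 1U left
rack 8: place 18U, 0U left
rack 9: place 17U, 2U left
rack 4: place 11U, 0U left
rack 3: place 9U, 1U left
rack 5: place 9U, 6U left
rack 2: place 7U, 1U left
rack 5: place 6U, 0U left
10 racks × 48U = 480U; used 441U; unused 39U.

39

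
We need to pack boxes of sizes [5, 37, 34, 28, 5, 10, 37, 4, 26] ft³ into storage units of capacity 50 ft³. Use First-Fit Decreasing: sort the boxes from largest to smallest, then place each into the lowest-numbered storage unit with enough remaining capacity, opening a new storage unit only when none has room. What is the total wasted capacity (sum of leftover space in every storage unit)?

Sorted descending: 37, 37, 34, 28, 26, 10, 5, 5, 4.
37 ft³ → storage unit 1 (remaining 13 ft³)
37 ft³ → storage unit 2 (remaining 13 ft³)
34 ft³ → storage unit 3 (remaining 16 ft³)
28 ft³ → storage unit 4 (remaining 22 ft³)
26 ft³ → storage unit 5 (remaining 24 ft³)
10 ft³ → storage unit 1 (remaining 3 ft³)
5 ft³ → storage unit 2 (remaining 8 ft³)
5 ft³ → storage unit 2 (remaining 3 ft³)
4 ft³ → storage unit 3 (remaining 12 ft³)
5 storage units × 50 ft³ = 250 ft³; used 186 ft³; unused 64 ft³.

64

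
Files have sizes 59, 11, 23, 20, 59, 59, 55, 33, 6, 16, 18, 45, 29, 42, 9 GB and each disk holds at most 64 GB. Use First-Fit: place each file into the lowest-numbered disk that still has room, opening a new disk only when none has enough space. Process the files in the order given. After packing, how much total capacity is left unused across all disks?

disk 1: place 59 GB, 5 GB left
disk 2: place 11 GB, 53 GB left
disk 2: place 23 GB, 30 GB left
disk 2: place 20 GB, 10 GB left
disk 3: place 59 GB, 5 GB left
disk 4: place 59 GB, 5 GB left
disk 5: place 55 GB, 9 GB left
disk 6: place 33 GB, 31 GB left
disk 2: place 6 GB, 4 GB left
disk 6: place 16 GB, 15 GB left
disk 7: place 18 GB, 46 GB left
disk 7: place 45 GB, 1 GB left
disk 8: place 29 GB, 35 GB left
disk 9: place 42 GB, 22 GB left
disk 5: place 9 GB, 0 GB left
9 disks × 64 GB = 576 GB; used 484 GB; unused 92 GB.

92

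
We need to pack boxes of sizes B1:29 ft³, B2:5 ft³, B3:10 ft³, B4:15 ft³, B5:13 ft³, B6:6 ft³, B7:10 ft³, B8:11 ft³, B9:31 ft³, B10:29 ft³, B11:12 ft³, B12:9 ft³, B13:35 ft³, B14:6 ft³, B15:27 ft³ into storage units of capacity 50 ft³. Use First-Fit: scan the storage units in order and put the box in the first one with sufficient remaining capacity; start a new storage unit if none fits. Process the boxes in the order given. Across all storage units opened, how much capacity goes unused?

storage unit 1: place B1 (29 ft³), 21 ft³ left
storage unit 1: place B2 (5 ft³), 16 ft³ left
storage unit 1: place B3 (10 ft³), 6 ft³ left
storage unit 2: place B4 (15 ft³), 35 ft³ left
storage unit 2: place B5 (13 ft³), 22 ft³ left
storage unit 1: place B6 (6 ft³), 0 ft³ left
storage unit 2: place B7 (10 ft³), 12 ft³ left
storage unit 2: place B8 (11 ft³), 1 ft³ left
storage unit 3: place B9 (31 ft³), 19 ft³ left
storage unit 4: place B10 (29 ft³), 21 ft³ left
storage unit 3: place B11 (12 ft³), 7 ft³ left
storage unit 4: place B12 (9 ft³), 12 ft³ left
storage unit 5: place B13 (35 ft³), 15 ft³ left
storage unit 3: place B14 (6 ft³), 1 ft³ left
storage unit 6: place B15 (27 ft³), 23 ft³ left
6 storage units × 50 ft³ = 300 ft³; used 248 ft³; unused 52 ft³.

52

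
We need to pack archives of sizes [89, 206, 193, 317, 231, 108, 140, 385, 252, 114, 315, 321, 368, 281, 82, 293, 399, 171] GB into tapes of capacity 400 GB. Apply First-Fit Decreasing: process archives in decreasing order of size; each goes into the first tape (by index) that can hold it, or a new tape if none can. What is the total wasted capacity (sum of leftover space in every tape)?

535

Sorted descending: 399, 385, 368, 321, 317, 315, 293, 281, 252, 231, 206, 193, 171, 140, 114, 108, 89, 82.
399 GB → tape 1 (remaining 1 GB)
385 GB → tape 2 (remaining 15 GB)
368 GB → tape 3 (remaining 32 GB)
321 GB → tape 4 (remaining 79 GB)
317 GB → tape 5 (remaining 83 GB)
315 GB → tape 6 (remaining 85 GB)
293 GB → tape 7 (remaining 107 GB)
281 GB → tape 8 (remaining 119 GB)
252 GB → tape 9 (remaining 148 GB)
231 GB → tape 10 (remaining 169 GB)
206 GB → tape 11 (remaining 194 GB)
193 GB → tape 11 (remaining 1 GB)
171 GB → tape 12 (remaining 229 GB)
140 GB → tape 9 (remaining 8 GB)
114 GB → tape 8 (remaining 5 GB)
108 GB → tape 10 (remaining 61 GB)
89 GB → tape 7 (remaining 18 GB)
82 GB → tape 5 (remaining 1 GB)
12 tapes × 400 GB = 4800 GB; used 4265 GB; unused 535 GB.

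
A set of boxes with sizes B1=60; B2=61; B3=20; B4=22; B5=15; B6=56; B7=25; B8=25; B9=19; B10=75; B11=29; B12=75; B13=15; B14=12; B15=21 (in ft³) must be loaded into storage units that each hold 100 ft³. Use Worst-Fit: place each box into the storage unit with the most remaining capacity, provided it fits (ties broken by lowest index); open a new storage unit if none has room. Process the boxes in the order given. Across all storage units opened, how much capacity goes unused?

storage unit 1: place B1 (60 ft³), 40 ft³ left
storage unit 2: place B2 (61 ft³), 39 ft³ left
storage unit 1: place B3 (20 ft³), 20 ft³ left
storage unit 2: place B4 (22 ft³), 17 ft³ left
storage unit 1: place B5 (15 ft³), 5 ft³ left
storage unit 3: place B6 (56 ft³), 44 ft³ left
storage unit 3: place B7 (25 ft³), 19 ft³ left
storage unit 4: place B8 (25 ft³), 75 ft³ left
storage unit 4: place B9 (19 ft³), 56 ft³ left
storage unit 5: place B10 (75 ft³), 25 ft³ left
storage unit 4: place B11 (29 ft³), 27 ft³ left
storage unit 6: place B12 (75 ft³), 25 ft³ left
storage unit 4: place B13 (15 ft³), 12 ft³ left
storage unit 5: place B14 (12 ft³), 13 ft³ left
storage unit 6: place B15 (21 ft³), 4 ft³ left
6 storage units × 100 ft³ = 600 ft³; used 530 ft³; unused 70 ft³.

70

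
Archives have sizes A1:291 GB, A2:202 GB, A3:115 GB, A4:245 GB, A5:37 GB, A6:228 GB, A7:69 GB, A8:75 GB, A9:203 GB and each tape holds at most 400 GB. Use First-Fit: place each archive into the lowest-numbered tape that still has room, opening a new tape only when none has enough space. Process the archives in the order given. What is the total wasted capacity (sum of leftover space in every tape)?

535

Put A1 (291 GB) in tape 1; 109 GB remain.
Put A2 (202 GB) in tape 2; 198 GB remain.
Put A3 (115 GB) in tape 2; 83 GB remain.
Put A4 (245 GB) in tape 3; 155 GB remain.
Put A5 (37 GB) in tape 1; 72 GB remain.
Put A6 (228 GB) in tape 4; 172 GB remain.
Put A7 (69 GB) in tape 1; 3 GB remain.
Put A8 (75 GB) in tape 2; 8 GB remain.
Put A9 (203 GB) in tape 5; 197 GB remain.
5 tapes × 400 GB = 2000 GB; used 1465 GB; unused 535 GB.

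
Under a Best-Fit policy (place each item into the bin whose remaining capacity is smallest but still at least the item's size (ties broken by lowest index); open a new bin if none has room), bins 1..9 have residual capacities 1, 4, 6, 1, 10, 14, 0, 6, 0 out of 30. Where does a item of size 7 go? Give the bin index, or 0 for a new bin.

Bins with room: bin 5 (10), bin 6 (14).
Tightest fit is bin 5 with 10 free.

5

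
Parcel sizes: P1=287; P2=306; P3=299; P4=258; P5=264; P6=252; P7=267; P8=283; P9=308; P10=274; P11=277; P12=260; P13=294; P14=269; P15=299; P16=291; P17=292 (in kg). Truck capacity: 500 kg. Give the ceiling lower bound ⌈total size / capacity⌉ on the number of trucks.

10 trucks

Total size = 287 + 306 + 299 + 258 + 264 + 252 + 267 + 283 + 308 + 274 + 277 + 260 + 294 + 269 + 299 + 291 + 292 = 4780 kg.
⌈4780 / 500⌉ = 10.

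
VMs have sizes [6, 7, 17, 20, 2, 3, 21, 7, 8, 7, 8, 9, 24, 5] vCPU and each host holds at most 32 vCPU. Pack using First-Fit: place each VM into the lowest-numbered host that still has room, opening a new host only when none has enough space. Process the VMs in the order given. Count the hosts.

Put 6 vCPU in host 1; 26 vCPU remain.
Put 7 vCPU in host 1; 19 vCPU remain.
Put 17 vCPU in host 1; 2 vCPU remain.
Put 20 vCPU in host 2; 12 vCPU remain.
Put 2 vCPU in host 1; 0 vCPU remain.
Put 3 vCPU in host 2; 9 vCPU remain.
Put 21 vCPU in host 3; 11 vCPU remain.
Put 7 vCPU in host 2; 2 vCPU remain.
Put 8 vCPU in host 3; 3 vCPU remain.
Put 7 vCPU in host 4; 25 vCPU remain.
Put 8 vCPU in host 4; 17 vCPU remain.
Put 9 vCPU in host 4; 8 vCPU remain.
Put 24 vCPU in host 5; 8 vCPU remain.
Put 5 vCPU in host 4; 3 vCPU remain.

5 hosts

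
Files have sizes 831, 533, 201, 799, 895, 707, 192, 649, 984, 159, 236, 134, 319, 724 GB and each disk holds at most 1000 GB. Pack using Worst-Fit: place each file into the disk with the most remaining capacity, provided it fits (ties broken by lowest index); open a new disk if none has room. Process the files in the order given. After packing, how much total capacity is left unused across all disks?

Put 831 GB in disk 1; 169 GB remain.
Put 533 GB in disk 2; 467 GB remain.
Put 201 GB in disk 2; 266 GB remain.
Put 799 GB in disk 3; 201 GB remain.
Put 895 GB in disk 4; 105 GB remain.
Put 707 GB in disk 5; 293 GB remain.
Put 192 GB in disk 5; 101 GB remain.
Put 649 GB in disk 6; 351 GB remain.
Put 984 GB in disk 7; 16 GB remain.
Put 159 GB in disk 6; 192 GB remain.
Put 236 GB in disk 2; 30 GB remain.
Put 134 GB in disk 3; 67 GB remain.
Put 319 GB in disk 8; 681 GB remain.
Put 724 GB in disk 9; 276 GB remain.
9 disks × 1000 GB = 9000 GB; used 7363 GB; unused 1637 GB.

1637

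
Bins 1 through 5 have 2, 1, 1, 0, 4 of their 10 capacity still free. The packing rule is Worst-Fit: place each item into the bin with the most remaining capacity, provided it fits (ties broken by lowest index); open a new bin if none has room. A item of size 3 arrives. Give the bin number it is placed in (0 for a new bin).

5

Bins with room: bin 5 (4).
Most room is bin 5 with 4 free.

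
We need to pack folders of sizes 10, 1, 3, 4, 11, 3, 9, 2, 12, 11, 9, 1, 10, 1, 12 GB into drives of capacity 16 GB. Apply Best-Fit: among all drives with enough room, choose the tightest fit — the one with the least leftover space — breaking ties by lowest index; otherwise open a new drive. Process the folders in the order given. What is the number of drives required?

8

10 GB → drive 1 (remaining 6 GB)
1 GB → drive 1 (remaining 5 GB)
3 GB → drive 1 (remaining 2 GB)
4 GB → drive 2 (remaining 12 GB)
11 GB → drive 2 (remaining 1 GB)
3 GB → drive 3 (remaining 13 GB)
9 GB → drive 3 (remaining 4 GB)
2 GB → drive 1 (remaining 0 GB)
12 GB → drive 4 (remaining 4 GB)
11 GB → drive 5 (remaining 5 GB)
9 GB → drive 6 (remaining 7 GB)
1 GB → drive 2 (remaining 0 GB)
10 GB → drive 7 (remaining 6 GB)
1 GB → drive 3 (remaining 3 GB)
12 GB → drive 8 (remaining 4 GB)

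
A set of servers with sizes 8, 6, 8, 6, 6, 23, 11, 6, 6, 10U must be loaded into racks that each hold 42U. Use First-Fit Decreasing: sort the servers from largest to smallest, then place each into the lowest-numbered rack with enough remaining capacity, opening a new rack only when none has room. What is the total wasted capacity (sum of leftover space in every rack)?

36

Sorted descending: 23, 11, 10, 8, 8, 6, 6, 6, 6, 6.
rack 1: place 23U, 19U left
rack 1: place 11U, 8U left
rack 2: place 10U, 32U left
rack 1: place 8U, 0U left
rack 2: place 8U, 24U left
rack 2: place 6U, 18U left
rack 2: place 6U, 12U left
rack 2: place 6U, 6U left
rack 2: place 6U, 0U left
rack 3: place 6U, 36U left
3 racks × 42U = 126U; used 90U; unused 36U.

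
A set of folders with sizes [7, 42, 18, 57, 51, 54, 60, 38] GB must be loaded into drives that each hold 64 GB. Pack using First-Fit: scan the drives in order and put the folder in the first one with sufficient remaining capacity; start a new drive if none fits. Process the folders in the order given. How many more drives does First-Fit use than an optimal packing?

0

First-Fit: [7,42] [18,38] [57] [51] [54] [60] → 6 drives.
Total size 327 GB; any packing needs at least ⌈327/64⌉ = 6 drives.
So 6 is already optimal.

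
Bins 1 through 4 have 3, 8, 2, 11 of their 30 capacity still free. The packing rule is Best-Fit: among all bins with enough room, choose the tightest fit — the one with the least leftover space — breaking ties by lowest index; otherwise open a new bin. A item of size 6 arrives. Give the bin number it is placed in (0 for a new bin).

Bins with room: bin 2 (8), bin 4 (11).
Tightest fit is bin 2 with 8 free.

2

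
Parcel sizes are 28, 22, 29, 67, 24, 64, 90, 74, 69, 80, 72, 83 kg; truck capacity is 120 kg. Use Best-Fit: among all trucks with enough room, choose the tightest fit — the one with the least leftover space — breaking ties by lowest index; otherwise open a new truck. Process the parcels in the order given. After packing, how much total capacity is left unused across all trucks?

378

truck 1: place 28 kg, 92 kg left
truck 1: place 22 kg, 70 kg left
truck 1: place 29 kg, 41 kg left
truck 2: place 67 kg, 53 kg left
truck 1: place 24 kg, 17 kg left
truck 3: place 64 kg, 56 kg left
truck 4: place 90 kg, 30 kg left
truck 5: place 74 kg, 46 kg left
truck 6: place 69 kg, 51 kg left
truck 7: place 80 kg, 40 kg left
truck 8: place 72 kg, 48 kg left
truck 9: place 83 kg, 37 kg left
9 trucks × 120 kg = 1080 kg; used 702 kg; unused 378 kg.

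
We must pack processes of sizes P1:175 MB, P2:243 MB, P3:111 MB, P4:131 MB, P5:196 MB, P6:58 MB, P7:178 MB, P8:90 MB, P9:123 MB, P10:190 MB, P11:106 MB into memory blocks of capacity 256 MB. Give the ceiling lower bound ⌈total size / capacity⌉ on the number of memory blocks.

Total size = 175 + 243 + 111 + 131 + 196 + 58 + 178 + 90 + 123 + 190 + 106 = 1601 MB.
⌈1601 / 256⌉ = 7.

7 memory blocks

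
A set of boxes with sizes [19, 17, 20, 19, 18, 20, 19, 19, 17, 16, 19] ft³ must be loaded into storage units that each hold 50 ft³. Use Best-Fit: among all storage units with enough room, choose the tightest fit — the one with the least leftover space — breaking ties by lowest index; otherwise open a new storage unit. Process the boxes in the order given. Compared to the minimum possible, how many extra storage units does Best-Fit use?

1

Best-Fit: [19,17] [20,19] [18,20] [19,19] [17,16] [19] → 6 storage units.
Total size 203 ft³; any packing needs at least ⌈203/50⌉ = 5 storage units.
An optimal packing achieves that bound: [20,20] [19,19] [19,19] [19,18] [17,17,16] → 5 storage units.
Excess: 6 − 5 = 1.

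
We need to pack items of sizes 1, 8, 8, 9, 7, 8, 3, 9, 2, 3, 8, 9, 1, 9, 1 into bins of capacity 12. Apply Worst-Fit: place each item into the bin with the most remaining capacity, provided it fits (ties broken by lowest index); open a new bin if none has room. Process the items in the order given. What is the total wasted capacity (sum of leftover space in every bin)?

1 → bin 1 (remaining 11)
8 → bin 1 (remaining 3)
8 → bin 2 (remaining 4)
9 → bin 3 (remaining 3)
7 → bin 4 (remaining 5)
8 → bin 5 (remaining 4)
3 → bin 4 (remaining 2)
9 → bin 6 (remaining 3)
2 → bin 2 (remaining 2)
3 → bin 5 (remaining 1)
8 → bin 7 (remaining 4)
9 → bin 8 (remaining 3)
1 → bin 7 (remaining 3)
9 → bin 9 (remaining 3)
1 → bin 1 (remaining 2)
9 bins × 12 = 108; used 86; unused 22.

22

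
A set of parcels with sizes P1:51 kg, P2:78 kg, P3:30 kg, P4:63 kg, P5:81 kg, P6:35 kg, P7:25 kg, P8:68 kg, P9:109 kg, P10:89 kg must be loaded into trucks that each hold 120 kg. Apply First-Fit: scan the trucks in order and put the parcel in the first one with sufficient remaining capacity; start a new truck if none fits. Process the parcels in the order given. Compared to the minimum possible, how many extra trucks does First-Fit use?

1

First-Fit: [51,30,35] [78,25] [63] [81] [68] [109] [89] → 7 trucks.
Total size 629 kg; any packing needs at least ⌈629/120⌉ = 6 trucks.
An optimal packing achieves that bound: [109] [89,30] [81,35] [78,25] [68,51] [63] → 6 trucks.
Excess: 7 − 6 = 1.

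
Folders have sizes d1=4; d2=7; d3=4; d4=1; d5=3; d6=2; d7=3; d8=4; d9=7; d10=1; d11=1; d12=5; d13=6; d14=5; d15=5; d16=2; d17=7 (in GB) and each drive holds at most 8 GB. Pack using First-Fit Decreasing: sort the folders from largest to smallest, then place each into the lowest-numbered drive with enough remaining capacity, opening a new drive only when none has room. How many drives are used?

9

Sorted descending: 7, 7, 7, 6, 5, 5, 5, 4, 4, 4, 3, 3, 2, 2, 1, 1, 1.
Put 7 GB in drive 1; 1 GB remain.
Put 7 GB in drive 2; 1 GB remain.
Put 7 GB in drive 3; 1 GB remain.
Put 6 GB in drive 4; 2 GB remain.
Put 5 GB in drive 5; 3 GB remain.
Put 5 GB in drive 6; 3 GB remain.
Put 5 GB in drive 7; 3 GB remain.
Put 4 GB in drive 8; 4 GB remain.
Put 4 GB in drive 8; 0 GB remain.
Put 4 GB in drive 9; 4 GB remain.
Put 3 GB in drive 5; 0 GB remain.
Put 3 GB in drive 6; 0 GB remain.
Put 2 GB in drive 4; 0 GB remain.
Put 2 GB in drive 7; 1 GB remain.
Put 1 GB in drive 1; 0 GB remain.
Put 1 GB in drive 2; 0 GB remain.
Put 1 GB in drive 3; 0 GB remain.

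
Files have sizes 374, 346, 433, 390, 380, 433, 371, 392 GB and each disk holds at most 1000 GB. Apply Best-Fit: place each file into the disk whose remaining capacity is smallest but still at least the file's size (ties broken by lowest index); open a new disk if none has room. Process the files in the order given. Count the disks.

4 disks

374 GB → disk 1 (remaining 626 GB)
346 GB → disk 1 (remaining 280 GB)
433 GB → disk 2 (remaining 567 GB)
390 GB → disk 2 (remaining 177 GB)
380 GB → disk 3 (remaining 620 GB)
433 GB → disk 3 (remaining 187 GB)
371 GB → disk 4 (remaining 629 GB)
392 GB → disk 4 (remaining 237 GB)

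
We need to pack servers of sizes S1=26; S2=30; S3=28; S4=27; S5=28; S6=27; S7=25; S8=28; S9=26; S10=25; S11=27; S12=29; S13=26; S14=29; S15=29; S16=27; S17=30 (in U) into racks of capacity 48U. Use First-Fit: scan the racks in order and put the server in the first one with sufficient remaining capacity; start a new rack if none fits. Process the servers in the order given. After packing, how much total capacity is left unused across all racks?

S1 (26U) → rack 1 (remaining 22U)
S2 (30U) → rack 2 (remaining 18U)
S3 (28U) → rack 3 (remaining 20U)
S4 (27U) → rack 4 (remaining 21U)
S5 (28U) → rack 5 (remaining 20U)
S6 (27U) → rack 6 (remaining 21U)
S7 (25U) → rack 7 (remaining 23U)
S8 (28U) → rack 8 (remaining 20U)
S9 (26U) → rack 9 (remaining 22U)
S10 (25U) → rack 10 (remaining 23U)
S11 (27U) → rack 11 (remaining 21U)
S12 (29U) → rack 12 (remaining 19U)
S13 (26U) → rack 13 (remaining 22U)
S14 (29U) → rack 14 (remaining 19U)
S15 (29U) → rack 15 (remaining 19U)
S16 (27U) → rack 16 (remaining 21U)
S17 (30U) → rack 17 (remaining 18U)
17 racks × 48U = 816U; used 467U; unused 349U.

349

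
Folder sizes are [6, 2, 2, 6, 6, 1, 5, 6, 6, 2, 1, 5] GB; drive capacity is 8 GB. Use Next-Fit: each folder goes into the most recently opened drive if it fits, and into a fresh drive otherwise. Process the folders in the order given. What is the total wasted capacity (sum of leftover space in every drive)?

6 GB → drive 1 (remaining 2 GB)
2 GB → drive 1 (remaining 0 GB)
2 GB → drive 2 (remaining 6 GB)
6 GB → drive 2 (remaining 0 GB)
6 GB → drive 3 (remaining 2 GB)
1 GB → drive 3 (remaining 1 GB)
5 GB → drive 4 (remaining 3 GB)
6 GB → drive 5 (remaining 2 GB)
6 GB → drive 6 (remaining 2 GB)
2 GB → drive 6 (remaining 0 GB)
1 GB → drive 7 (remaining 7 GB)
5 GB → drive 7 (remaining 2 GB)
7 drives × 8 GB = 56 GB; used 48 GB; unused 8 GB.

8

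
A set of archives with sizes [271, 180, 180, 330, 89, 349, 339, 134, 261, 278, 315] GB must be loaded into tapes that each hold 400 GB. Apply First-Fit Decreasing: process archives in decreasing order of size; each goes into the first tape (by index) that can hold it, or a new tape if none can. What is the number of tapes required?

Sorted descending: 349, 339, 330, 315, 278, 271, 261, 180, 180, 134, 89.
349 GB → tape 1 (remaining 51 GB)
339 GB → tape 2 (remaining 61 GB)
330 GB → tape 3 (remaining 70 GB)
315 GB → tape 4 (remaining 85 GB)
278 GB → tape 5 (remaining 122 GB)
271 GB → tape 6 (remaining 129 GB)
261 GB → tape 7 (remaining 139 GB)
180 GB → tape 8 (remaining 220 GB)
180 GB → tape 8 (remaining 40 GB)
134 GB → tape 7 (remaining 5 GB)
89 GB → tape 5 (remaining 33 GB)
Final tapes: [349] [339] [330] [315] [278,89] [271] [261,134] [180,180].

8 tapes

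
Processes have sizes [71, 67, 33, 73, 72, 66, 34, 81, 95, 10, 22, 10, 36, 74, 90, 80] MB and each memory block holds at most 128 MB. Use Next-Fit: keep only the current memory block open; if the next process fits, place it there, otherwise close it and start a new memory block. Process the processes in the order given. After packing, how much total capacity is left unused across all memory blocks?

366

Put 71 MB in memory block 1; 57 MB remain.
Put 67 MB in memory block 2; 61 MB remain.
Put 33 MB in memory block 2; 28 MB remain.
Put 73 MB in memory block 3; 55 MB remain.
Put 72 MB in memory block 4; 56 MB remain.
Put 66 MB in memory block 5; 62 MB remain.
Put 34 MB in memory block 5; 28 MB remain.
Put 81 MB in memory block 6; 47 MB remain.
Put 95 MB in memory block 7; 33 MB remain.
Put 10 MB in memory block 7; 23 MB remain.
Put 22 MB in memory block 7; 1 MB remain.
Put 10 MB in memory block 8; 118 MB remain.
Put 36 MB in memory block 8; 82 MB remain.
Put 74 MB in memory block 8; 8 MB remain.
Put 90 MB in memory block 9; 38 MB remain.
Put 80 MB in memory block 10; 48 MB remain.
10 memory blocks × 128 MB = 1280 MB; used 914 MB; unused 366 MB.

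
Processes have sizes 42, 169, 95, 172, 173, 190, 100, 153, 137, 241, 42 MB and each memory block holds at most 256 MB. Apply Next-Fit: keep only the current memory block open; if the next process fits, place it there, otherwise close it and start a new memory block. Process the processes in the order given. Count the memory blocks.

Put 42 MB in memory block 1; 214 MB remain.
Put 169 MB in memory block 1; 45 MB remain.
Put 95 MB in memory block 2; 161 MB remain.
Put 172 MB in memory block 3; 84 MB remain.
Put 173 MB in memory block 4; 83 MB remain.
Put 190 MB in memory block 5; 66 MB remain.
Put 100 MB in memory block 6; 156 MB remain.
Put 153 MB in memory block 6; 3 MB remain.
Put 137 MB in memory block 7; 119 MB remain.
Put 241 MB in memory block 8; 15 MB remain.
Put 42 MB in memory block 9; 214 MB remain.
Final memory blocks: [42,169] [95] [172] [173] [190] [100,153] [137] [241] [42].

9 memory blocks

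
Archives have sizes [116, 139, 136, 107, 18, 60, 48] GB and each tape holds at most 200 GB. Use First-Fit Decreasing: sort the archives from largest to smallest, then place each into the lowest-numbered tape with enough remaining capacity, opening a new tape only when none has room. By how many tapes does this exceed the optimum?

First-Fit Decreasing: [139,60] [136,48] [116,18] [107] → 4 tapes.
Total size 624 GB; any packing needs at least ⌈624/200⌉ = 4 tapes.
So 4 is already optimal.

0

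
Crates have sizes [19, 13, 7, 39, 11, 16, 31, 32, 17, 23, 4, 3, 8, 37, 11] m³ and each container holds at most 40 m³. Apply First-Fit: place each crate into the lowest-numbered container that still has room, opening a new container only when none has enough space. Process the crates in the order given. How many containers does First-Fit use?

19 m³ → container 1 (remaining 21 m³)
13 m³ → container 1 (remaining 8 m³)
7 m³ → container 1 (remaining 1 m³)
39 m³ → container 2 (remaining 1 m³)
11 m³ → container 3 (remaining 29 m³)
16 m³ → container 3 (remaining 13 m³)
31 m³ → container 4 (remaining 9 m³)
32 m³ → container 5 (remaining 8 m³)
17 m³ → container 6 (remaining 23 m³)
23 m³ → container 6 (remaining 0 m³)
4 m³ → container 3 (remaining 9 m³)
3 m³ → container 3 (remaining 6 m³)
8 m³ → container 4 (remaining 1 m³)
37 m³ → container 7 (remaining 3 m³)
11 m³ → container 8 (remaining 29 m³)

8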